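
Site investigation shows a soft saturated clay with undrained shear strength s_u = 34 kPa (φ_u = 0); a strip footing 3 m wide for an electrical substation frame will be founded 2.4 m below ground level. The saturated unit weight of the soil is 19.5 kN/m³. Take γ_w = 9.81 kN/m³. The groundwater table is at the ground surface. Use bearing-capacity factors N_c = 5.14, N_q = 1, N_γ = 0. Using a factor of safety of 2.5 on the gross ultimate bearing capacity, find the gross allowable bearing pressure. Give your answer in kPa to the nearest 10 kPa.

γ' = 19.5 − 9.81 = 9.69 kN/m³ (submerged throughout). q = 9.69 × 2.4 = 23.256 kPa.
c·N_c = 34 × 5.14 = 174.76 kPa
q·N_q = 23.256 × 1 = 23.256 kPa
q_ult = 174.76 + 23.256 = 198.02 kPa.
q_all = 198.02 / 2.5 = 79.206 kPa.

q_all ≈ 80 kPa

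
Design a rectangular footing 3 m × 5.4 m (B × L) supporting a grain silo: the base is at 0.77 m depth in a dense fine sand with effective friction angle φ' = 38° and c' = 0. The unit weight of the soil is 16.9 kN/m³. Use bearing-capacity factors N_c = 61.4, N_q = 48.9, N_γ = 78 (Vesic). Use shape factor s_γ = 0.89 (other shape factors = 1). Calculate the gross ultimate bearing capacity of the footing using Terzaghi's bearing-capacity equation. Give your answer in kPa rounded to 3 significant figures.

q = γ·D_f = 16.9 × 0.77 = 13.013 kPa.
q·N_q = 13.013 × 48.9 = 636.34 kPa
0.5·γ·B·N_γ·s_γ = 0.5 × 16.9 × 3 × 78 × 0.89 = 1759.8 kPa
q_ult = 636.34 + 1759.8 = 2396.1 kPa.

q_ult ≈ 2400 kPa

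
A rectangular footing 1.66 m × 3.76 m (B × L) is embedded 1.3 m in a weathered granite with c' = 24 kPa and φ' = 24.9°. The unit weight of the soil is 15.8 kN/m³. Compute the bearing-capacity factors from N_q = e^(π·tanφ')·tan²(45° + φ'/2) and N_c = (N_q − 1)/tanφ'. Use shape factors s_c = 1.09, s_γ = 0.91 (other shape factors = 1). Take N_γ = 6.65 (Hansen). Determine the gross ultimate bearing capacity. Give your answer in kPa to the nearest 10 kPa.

tan24.9° = 0.4642, so N_q = e^(π×0.4642)·tan²(57.45°) = 4.299 × 2.454 = 10.55.
N_c = (10.55 − 1)/tan24.9° = 20.57.
Overburden at base level: q = 15.8 × 1.3 = 20.54 kPa.
Cohesion term c·N_c·s_c = 24 × 20.575 × 1.09 = 538.24 kPa; surcharge term q·N_q = 20.54 × 10.551 = 216.71 kPa; self-weight term 0.5·γ·B·N_γ·s_γ = 0.5 × 15.8 × 1.66 × 6.65 × 0.91 = 79.359 kPa.
q_ult = 538.24 + 216.71 + 79.359 = 834.31 kPa.

q_ult ≈ 830 kPa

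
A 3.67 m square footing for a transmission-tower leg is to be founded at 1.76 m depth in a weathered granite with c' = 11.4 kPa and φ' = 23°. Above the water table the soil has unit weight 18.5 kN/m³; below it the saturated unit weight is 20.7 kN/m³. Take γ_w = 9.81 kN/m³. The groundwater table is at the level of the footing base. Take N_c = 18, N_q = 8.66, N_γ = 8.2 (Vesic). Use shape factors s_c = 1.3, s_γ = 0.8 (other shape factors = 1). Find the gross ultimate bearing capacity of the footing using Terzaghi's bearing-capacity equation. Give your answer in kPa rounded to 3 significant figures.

q = γ·D_f = 18.5 × 1.76 = 32.56 kPa.
For the ½γBN_γ term take γ' = 20.7 − 9.81 = 10.89 kN/m³ (soil below base is submerged).
c·N_c·s_c = 11.4 × 18 × 1.3 = 266.76 kPa
q·N_q = 32.56 × 8.66 = 281.97 kPa
0.5·γ·B·N_γ·s_γ = 0.5 × 10.89 × 3.67 × 8.2 × 0.8 = 131.09 kPa
q_ult = 266.76 + 281.97 + 131.09 = 679.82 kPa.

q_ult ≈ 680 kPa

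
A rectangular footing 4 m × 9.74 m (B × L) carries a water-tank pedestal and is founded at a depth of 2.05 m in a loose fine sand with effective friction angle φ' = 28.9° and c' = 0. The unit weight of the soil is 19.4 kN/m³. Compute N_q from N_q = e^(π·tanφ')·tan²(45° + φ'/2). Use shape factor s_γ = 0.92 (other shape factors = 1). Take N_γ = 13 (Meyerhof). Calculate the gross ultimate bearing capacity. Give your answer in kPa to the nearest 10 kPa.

q_ult ≈ 1110 kPa

tan28.9° = 0.552, so N_q = e^(π×0.552)·tan²(59.45°) = 5.665 × 2.871 = 16.26.
q = γ·D_f = 19.4 × 2.05 = 39.77 kPa.
q·N_q = 39.77 × 16.261 = 646.7 kPa
0.5·γ·B·N_γ·s_γ = 0.5 × 19.4 × 4 × 13 × 0.92 = 464.05 kPa
q_ult = 646.7 + 464.05 = 1110.7 kPa.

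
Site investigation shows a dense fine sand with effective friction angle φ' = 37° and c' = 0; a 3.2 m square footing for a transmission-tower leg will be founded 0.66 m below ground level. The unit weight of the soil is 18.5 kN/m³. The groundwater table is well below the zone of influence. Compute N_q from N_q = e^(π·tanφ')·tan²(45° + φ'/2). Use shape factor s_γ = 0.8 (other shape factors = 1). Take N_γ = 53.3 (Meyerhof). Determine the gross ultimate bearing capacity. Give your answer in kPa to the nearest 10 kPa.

q_ult ≈ 1790 kPa

tan37° = 0.7536, so N_q = e^(π×0.7536)·tan²(63.5°) = 10.669 × 4.023 = 42.92.
q = γ·D_f = 18.5 × 0.66 = 12.21 kPa.
q·N_q = 12.21 × 42.92 = 524.05 kPa
0.5·γ·B·N_γ·s_γ = 0.5 × 18.5 × 3.2 × 53.3 × 0.8 = 1262.1 kPa
q_ult = 524.05 + 1262.1 = 1786.2 kPa.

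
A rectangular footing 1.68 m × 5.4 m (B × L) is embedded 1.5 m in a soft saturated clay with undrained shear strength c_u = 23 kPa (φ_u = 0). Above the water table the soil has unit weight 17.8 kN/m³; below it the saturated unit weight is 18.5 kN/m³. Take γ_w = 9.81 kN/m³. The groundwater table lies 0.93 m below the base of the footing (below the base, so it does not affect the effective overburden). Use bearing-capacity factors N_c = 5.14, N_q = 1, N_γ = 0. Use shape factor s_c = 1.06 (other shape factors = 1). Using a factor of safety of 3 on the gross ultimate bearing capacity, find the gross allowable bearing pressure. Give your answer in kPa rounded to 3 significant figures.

q = γ·D_f = 17.8 × 1.5 = 26.7 kPa.
c·N_c·s_c = 23 × 5.14 × 1.06 = 125.31 kPa
q·N_q = 26.7 × 1 = 26.7 kPa
q_ult = 125.31 + 26.7 = 152.01 kPa.
q_all = 152.01 / 3 = 50.671 kPa.

q_all ≈ 50.7 kPa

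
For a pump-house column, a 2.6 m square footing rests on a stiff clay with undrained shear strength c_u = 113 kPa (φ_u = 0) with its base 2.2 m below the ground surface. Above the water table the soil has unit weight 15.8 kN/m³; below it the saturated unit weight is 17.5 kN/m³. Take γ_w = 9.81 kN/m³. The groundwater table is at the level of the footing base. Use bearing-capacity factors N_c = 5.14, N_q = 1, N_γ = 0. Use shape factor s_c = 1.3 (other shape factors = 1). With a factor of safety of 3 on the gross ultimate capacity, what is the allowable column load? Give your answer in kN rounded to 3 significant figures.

Effective surcharge at the founding depth q = γ·D_f = 15.8 × 2.2 = 34.76 kPa.
q_ult = c·N_c·s_c + q·N_q
     = 113 × 5.14 × 1.3 + 34.76 × 1
     = 755.07 + 34.76 = 789.83 kPa.
Gross allowable pressure q_all = 789.83 / 3 = 263.28 kPa.
Footing area = 6.76 m², so allowable column load = 263.28 × 6.76 = 1779.7 kN.

P_all ≈ 1780 kN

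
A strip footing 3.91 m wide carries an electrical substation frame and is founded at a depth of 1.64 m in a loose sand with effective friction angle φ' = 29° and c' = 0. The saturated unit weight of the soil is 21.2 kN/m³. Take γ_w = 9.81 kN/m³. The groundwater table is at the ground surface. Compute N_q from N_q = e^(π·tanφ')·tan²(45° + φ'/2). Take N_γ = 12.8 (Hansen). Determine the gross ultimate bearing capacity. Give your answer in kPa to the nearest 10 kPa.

tan29° = 0.5543, so N_q = e^(π×0.5543)·tan²(59.5°) = 5.705 × 2.882 = 16.44.
With the water table at the surface the whole profile is submerged: γ' = 21.2 − 9.81 = 11.39 kN/m³, so q = γ'·D_f = 18.68 kPa; the same γ' applies in the ½γBN_γ term.
q_ult = q·N_q + 0.5·γ·B·N_γ
     = 18.68 × 16.443 + 0.5 × 11.39 × 3.91 × 12.8
     = 307.15 + 285.02 = 592.18 kPa.

q_ult ≈ 590 kPa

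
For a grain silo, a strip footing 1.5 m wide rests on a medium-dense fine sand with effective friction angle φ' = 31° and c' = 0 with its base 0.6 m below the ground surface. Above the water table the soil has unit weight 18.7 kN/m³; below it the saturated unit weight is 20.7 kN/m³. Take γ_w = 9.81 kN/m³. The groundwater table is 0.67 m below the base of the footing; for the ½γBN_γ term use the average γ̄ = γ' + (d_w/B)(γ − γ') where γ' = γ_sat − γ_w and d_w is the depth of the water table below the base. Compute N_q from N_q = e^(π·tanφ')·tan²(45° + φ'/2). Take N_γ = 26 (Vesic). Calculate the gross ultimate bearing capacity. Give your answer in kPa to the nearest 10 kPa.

q_ult ≈ 510 kPa

tan31° = 0.6009, so N_q = e^(π×0.6009)·tan²(60.5°) = 6.604 × 3.124 = 20.63.
Overburden at base level: q = 18.7 × 0.6 = 11.22 kPa.
The water table is 0.67 m below the base (< B = 1.5 m), so the ½γBN_γ term uses γ̄ = γ' + (d_w/B)(γ − γ') = 10.89 + (0.67/1.5)(18.7 − 10.89) = 14.378 kN/m³.
Surcharge term q·N_q = 11.22 × 20.631 = 231.48 kPa; self-weight term 0.5·γ·B·N_γ = 0.5 × 14.378 × 1.5 × 26 = 280.38 kPa.
q_ult = 231.48 + 280.38 = 511.86 kPa.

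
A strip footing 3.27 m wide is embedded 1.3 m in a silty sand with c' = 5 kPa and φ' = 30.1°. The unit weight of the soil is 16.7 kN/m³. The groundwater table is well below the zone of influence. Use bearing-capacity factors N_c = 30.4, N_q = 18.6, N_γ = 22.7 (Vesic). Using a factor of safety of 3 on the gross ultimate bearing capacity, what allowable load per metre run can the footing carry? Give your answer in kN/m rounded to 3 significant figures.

≈ 1280 kN/m

Effective surcharge at the founding depth q = γ·D_f = 16.7 × 1.3 = 21.71 kPa.
q_ult = c·N_c + q·N_q + 0.5·γ·B·N_γ
     = 5 × 30.4 + 21.71 × 18.6 + 0.5 × 16.7 × 3.27 × 22.7
     = 152 + 403.81 + 619.81 = 1175.6 kPa.
Gross allowable pressure q_all = 1175.6 / 3 = 391.87 kPa.
Allowable wall load = q_all × B = 391.87 × 3.27 = 1281.4 kN per metre run.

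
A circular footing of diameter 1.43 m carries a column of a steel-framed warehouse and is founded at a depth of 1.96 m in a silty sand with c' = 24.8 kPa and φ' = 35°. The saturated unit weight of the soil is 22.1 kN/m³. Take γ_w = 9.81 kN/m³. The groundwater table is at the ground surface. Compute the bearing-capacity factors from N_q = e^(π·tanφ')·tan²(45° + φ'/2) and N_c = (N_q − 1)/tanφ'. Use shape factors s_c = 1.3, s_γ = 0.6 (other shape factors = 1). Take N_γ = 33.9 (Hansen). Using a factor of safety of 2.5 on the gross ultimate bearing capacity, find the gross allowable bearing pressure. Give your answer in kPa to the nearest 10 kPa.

q_all ≈ 990 kPa

N_q = e^(π·tan35°)·tan²(62.5°) = 33.3; N_c = (N_q − 1)/tanφ' = 46.12.
γ' = 22.1 − 9.81 = 12.29 kN/m³ (submerged throughout). q = 12.29 × 1.96 = 24.088 kPa; the same γ' applies in the ½γBN_γ term.
c·N_c·s_c = 24.8 × 46.124 × 1.3 = 1487 kPa
q·N_q = 24.088 × 33.296 = 802.05 kPa
0.5·γ·B·N_γ·s_γ = 0.5 × 12.29 × 1.43 × 33.9 × 0.6 = 178.73 kPa
q_ult = 1487 + 802.05 + 178.73 = 2467.8 kPa.
q_all = 2467.8 / 2.5 = 987.12 kPa.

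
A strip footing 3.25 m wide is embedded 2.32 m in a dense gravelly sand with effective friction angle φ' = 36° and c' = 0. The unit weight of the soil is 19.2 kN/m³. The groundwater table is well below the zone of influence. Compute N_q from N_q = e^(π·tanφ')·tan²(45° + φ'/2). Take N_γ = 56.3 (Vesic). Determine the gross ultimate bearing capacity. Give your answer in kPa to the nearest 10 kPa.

tan36° = 0.7265, so N_q = e^(π×0.7265)·tan²(63°) = 9.801 × 3.852 = 37.75.
Overburden at base level: q = 19.2 × 2.32 = 44.544 kPa.
Surcharge term q·N_q = 44.544 × 37.752 = 1681.6 kPa; self-weight term 0.5·γ·B·N_γ = 0.5 × 19.2 × 3.25 × 56.3 = 1756.6 kPa.
q_ult = 1681.6 + 1756.6 = 3438.2 kPa.

q_ult ≈ 3440 kPa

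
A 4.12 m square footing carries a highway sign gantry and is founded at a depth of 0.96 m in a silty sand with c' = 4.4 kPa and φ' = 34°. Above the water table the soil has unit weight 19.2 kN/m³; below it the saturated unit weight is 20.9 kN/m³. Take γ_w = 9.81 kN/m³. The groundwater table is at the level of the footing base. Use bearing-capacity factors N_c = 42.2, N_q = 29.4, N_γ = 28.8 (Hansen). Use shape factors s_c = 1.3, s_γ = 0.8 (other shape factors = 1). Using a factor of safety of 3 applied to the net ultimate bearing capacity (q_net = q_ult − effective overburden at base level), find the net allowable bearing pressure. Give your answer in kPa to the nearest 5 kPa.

Overburden at base level: q = 19.2 × 0.96 = 18.432 kPa.
Below the base the soil is submerged, so the ½γBN_γ term uses γ' = 20.9 − 9.81 = 11.09 kN/m³.
Cohesion term c·N_c·s_c = 4.4 × 42.2 × 1.3 = 241.38 kPa; surcharge term q·N_q = 18.432 × 29.4 = 541.9 kPa; self-weight term 0.5·γ·B·N_γ·s_γ = 0.5 × 11.09 × 4.12 × 28.8 × 0.8 = 526.36 kPa.
q_ult = 241.38 + 541.9 + 526.36 = 1309.6 kPa.
Net ultimate: q_net = 1309.6 − 18.432 = 1291.2 kPa.
q_all(net) = 1291.2 / 3 = 430.4 kPa.

q_all(net) ≈ 430 kPa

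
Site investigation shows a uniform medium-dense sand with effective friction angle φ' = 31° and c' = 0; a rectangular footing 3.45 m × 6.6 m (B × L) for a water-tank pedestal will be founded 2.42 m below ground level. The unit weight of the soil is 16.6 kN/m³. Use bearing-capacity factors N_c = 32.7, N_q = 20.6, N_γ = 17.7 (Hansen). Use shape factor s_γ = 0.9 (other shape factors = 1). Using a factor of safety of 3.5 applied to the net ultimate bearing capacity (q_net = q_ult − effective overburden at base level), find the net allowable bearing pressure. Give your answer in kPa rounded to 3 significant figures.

Effective surcharge at the founding depth q = γ·D_f = 16.6 × 2.42 = 40.172 kPa.
q_ult = q·N_q + 0.5·γ·B·N_γ·s_γ
     = 40.172 × 20.6 + 0.5 × 16.6 × 3.45 × 17.7 × 0.9
     = 827.54 + 456.16 = 1283.7 kPa.
Net ultimate: q_net = 1283.7 − 40.172 = 1243.5 kPa.
q_all(net) = 1243.5 / 3.5 = 355.29 kPa.

q_all(net) ≈ 355 kPa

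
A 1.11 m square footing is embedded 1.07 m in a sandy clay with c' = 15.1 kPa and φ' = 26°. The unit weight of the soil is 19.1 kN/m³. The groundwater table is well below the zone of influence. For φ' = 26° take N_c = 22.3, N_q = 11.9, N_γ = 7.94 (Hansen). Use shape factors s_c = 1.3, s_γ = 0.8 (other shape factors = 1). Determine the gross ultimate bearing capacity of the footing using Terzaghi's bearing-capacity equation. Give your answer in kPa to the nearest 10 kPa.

Effective surcharge at the founding depth q = γ·D_f = 19.1 × 1.07 = 20.437 kPa.
q_ult = c·N_c·s_c + q·N_q + 0.5·γ·B·N_γ·s_γ
     = 15.1 × 22.3 × 1.3 + 20.437 × 11.9 + 0.5 × 19.1 × 1.11 × 7.94 × 0.8
     = 437.75 + 243.2 + 67.334 = 748.28 kPa.

q_ult ≈ 750 kPa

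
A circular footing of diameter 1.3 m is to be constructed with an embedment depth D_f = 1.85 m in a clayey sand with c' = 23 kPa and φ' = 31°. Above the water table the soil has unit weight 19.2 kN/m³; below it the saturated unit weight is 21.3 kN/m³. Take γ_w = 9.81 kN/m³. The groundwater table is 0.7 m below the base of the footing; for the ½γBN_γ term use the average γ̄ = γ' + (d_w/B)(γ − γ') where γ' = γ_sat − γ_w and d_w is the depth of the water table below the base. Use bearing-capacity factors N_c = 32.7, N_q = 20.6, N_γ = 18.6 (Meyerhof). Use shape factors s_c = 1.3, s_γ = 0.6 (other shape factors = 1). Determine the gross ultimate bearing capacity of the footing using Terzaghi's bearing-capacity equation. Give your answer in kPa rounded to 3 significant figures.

Effective surcharge at the founding depth q = γ·D_f = 19.2 × 1.85 = 35.52 kPa.
With d_w = 0.7 m < B, γ̄ = 11.49 + (0.7/1.3) × (19.2 − 11.49) = 15.642 kN/m³.
q_ult = c·N_c·s_c + q·N_q + 0.5·γ·B·N_γ·s_γ
     = 23 × 32.7 × 1.3 + 35.52 × 20.6 + 0.5 × 15.642 × 1.3 × 18.6 × 0.6
     = 977.73 + 731.71 + 113.46 = 1822.9 kPa.

q_ult ≈ 1820 kPa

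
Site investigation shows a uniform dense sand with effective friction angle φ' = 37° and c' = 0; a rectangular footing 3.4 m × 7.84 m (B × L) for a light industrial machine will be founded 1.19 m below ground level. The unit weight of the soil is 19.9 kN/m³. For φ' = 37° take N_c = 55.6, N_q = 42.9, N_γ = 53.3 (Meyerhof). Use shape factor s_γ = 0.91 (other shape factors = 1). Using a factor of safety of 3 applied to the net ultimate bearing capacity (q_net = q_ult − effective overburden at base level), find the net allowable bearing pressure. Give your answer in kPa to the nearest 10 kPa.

Effective surcharge at the founding depth q = γ·D_f = 19.9 × 1.19 = 23.681 kPa.
q_ult = q·N_q + 0.5·γ·B·N_γ·s_γ
     = 23.681 × 42.9 + 0.5 × 19.9 × 3.4 × 53.3 × 0.91
     = 1015.9 + 1640.9 = 2656.8 kPa.
Net ultimate: q_net = 2656.8 − 23.681 = 2633.1 kPa.
q_all(net) = 2633.1 / 3 = 877.7 kPa.

q_all(net) ≈ 880 kPa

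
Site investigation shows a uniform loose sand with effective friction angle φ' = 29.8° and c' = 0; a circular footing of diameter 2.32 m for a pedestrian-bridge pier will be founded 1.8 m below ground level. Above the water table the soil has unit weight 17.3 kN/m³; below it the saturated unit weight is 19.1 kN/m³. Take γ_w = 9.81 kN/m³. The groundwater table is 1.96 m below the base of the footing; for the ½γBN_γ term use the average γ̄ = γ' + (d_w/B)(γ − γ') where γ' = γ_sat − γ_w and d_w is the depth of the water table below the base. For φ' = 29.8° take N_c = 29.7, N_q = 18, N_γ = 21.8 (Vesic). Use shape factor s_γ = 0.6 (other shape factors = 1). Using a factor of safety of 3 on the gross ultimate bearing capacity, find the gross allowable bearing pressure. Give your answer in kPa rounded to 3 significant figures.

q_all ≈ 268 kPa

q = γ·D_f = 17.3 × 1.8 = 31.14 kPa.
γ' = 9.29 kN/m³; averaging over the depth B below the base, γ̄ = γ' + (d_w/B)(γ − γ') = 16.057 kN/m³.
q·N_q = 31.14 × 18 = 560.52 kPa
0.5·γ·B·N_γ·s_γ = 0.5 × 16.057 × 2.32 × 21.8 × 0.6 = 243.63 kPa
q_ult = 560.52 + 243.63 = 804.15 kPa.
q_all = 804.15 / 3 = 268.05 kPa.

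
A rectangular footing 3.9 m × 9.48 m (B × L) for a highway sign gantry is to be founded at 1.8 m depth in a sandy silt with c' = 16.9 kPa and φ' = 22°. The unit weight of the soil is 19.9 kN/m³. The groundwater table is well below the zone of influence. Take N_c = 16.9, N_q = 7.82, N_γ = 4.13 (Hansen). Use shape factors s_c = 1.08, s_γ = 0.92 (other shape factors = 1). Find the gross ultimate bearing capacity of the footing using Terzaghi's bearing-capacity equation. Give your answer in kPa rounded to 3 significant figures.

q = γ·D_f = 19.9 × 1.8 = 35.82 kPa.
c·N_c·s_c = 16.9 × 16.9 × 1.08 = 308.46 kPa
q·N_q = 35.82 × 7.82 = 280.11 kPa
0.5·γ·B·N_γ·s_γ = 0.5 × 19.9 × 3.9 × 4.13 × 0.92 = 147.44 kPa
q_ult = 308.46 + 280.11 + 147.44 = 736.01 kPa.

q_ult ≈ 736 kPa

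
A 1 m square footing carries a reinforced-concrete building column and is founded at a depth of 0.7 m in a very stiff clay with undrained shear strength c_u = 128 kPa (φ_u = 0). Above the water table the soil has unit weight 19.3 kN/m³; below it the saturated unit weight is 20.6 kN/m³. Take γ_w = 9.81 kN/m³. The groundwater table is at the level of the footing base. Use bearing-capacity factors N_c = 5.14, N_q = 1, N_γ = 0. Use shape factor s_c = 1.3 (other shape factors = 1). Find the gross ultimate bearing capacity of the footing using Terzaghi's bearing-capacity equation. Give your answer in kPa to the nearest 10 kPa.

q_ult ≈ 870 kPa

Overburden at base level: q = 19.3 × 0.7 = 13.51 kPa.
Cohesion term c·N_c·s_c = 128 × 5.14 × 1.3 = 855.3 kPa; surcharge term q·N_q = 13.51 × 1 = 13.51 kPa.
q_ult = 855.3 + 13.51 = 868.81 kPa.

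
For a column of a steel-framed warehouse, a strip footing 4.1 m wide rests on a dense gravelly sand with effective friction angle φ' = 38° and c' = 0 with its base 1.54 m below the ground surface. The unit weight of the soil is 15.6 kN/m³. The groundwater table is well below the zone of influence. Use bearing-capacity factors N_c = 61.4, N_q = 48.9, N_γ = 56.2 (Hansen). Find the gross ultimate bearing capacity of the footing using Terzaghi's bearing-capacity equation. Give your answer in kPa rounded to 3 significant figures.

q = γ·D_f = 15.6 × 1.54 = 24.024 kPa.
q·N_q = 24.024 × 48.9 = 1174.8 kPa
0.5·γ·B·N_γ = 0.5 × 15.6 × 4.1 × 56.2 = 1797.3 kPa
q_ult = 1174.8 + 1797.3 = 2972 kPa.

q_ult ≈ 2970 kPa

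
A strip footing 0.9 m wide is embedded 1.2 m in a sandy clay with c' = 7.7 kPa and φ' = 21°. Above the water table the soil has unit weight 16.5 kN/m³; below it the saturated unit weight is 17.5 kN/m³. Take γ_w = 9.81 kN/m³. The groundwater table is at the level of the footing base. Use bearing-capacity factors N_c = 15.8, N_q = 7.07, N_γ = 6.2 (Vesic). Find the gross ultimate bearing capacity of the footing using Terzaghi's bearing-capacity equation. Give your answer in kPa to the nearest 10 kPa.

q = γ·D_f = 16.5 × 1.2 = 19.8 kPa.
For the ½γBN_γ term take γ' = 17.5 − 9.81 = 7.69 kN/m³ (soil below base is submerged).
c·N_c = 7.7 × 15.8 = 121.66 kPa
q·N_q = 19.8 × 7.07 = 139.99 kPa
0.5·γ·B·N_γ = 0.5 × 7.69 × 0.9 × 6.2 = 21.455 kPa
q_ult = 121.66 + 139.99 + 21.455 = 283.1 kPa.

q_ult ≈ 280 kPa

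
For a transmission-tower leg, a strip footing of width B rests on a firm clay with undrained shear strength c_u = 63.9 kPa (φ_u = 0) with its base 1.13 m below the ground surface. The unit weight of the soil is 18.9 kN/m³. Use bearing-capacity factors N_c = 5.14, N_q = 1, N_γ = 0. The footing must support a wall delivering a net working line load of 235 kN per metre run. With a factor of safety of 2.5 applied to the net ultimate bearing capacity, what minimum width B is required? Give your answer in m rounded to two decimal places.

B = 1.79 m

Effective surcharge at the founding depth q = γ·D_f = 18.9 × 1.13 = 21.357 kPa.
q_ult = c·N_c + q·N_q
     = 63.9 × 5.14 + 21.357 × 1
     = 328.45 + 21.357 = 349.8 kPa.
For φ = 0 the ½γBN_γ term vanishes, so q_ult is independent of B. q_net = 349.8 − 21.357 = 328.45 kPa; q_all(net) = 328.45/2.5 = 131.38 kPa.
Required width B = w / q_all(net) = 235 / 131.38 = 1.789 m.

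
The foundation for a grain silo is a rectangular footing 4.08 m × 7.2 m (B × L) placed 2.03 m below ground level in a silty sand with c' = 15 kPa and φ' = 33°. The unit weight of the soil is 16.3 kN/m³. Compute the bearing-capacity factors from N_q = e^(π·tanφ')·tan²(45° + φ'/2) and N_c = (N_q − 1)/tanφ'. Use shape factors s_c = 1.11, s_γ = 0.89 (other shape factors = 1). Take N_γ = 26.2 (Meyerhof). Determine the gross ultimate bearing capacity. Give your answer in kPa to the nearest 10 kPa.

q_ult ≈ 2280 kPa

tan33° = 0.6494, so N_q = e^(π×0.6494)·tan²(61.5°) = 7.692 × 3.392 = 26.09.
N_c = (26.09 − 1)/tan33° = 38.64.
q = γ·D_f = 16.3 × 2.03 = 33.089 kPa.
c·N_c·s_c = 15 × 38.638 × 1.11 = 643.33 kPa
q·N_q = 33.089 × 26.092 = 863.36 kPa
0.5·γ·B·N_γ·s_γ = 0.5 × 16.3 × 4.08 × 26.2 × 0.89 = 775.37 kPa
q_ult = 643.33 + 863.36 + 775.37 = 2282.1 kPa.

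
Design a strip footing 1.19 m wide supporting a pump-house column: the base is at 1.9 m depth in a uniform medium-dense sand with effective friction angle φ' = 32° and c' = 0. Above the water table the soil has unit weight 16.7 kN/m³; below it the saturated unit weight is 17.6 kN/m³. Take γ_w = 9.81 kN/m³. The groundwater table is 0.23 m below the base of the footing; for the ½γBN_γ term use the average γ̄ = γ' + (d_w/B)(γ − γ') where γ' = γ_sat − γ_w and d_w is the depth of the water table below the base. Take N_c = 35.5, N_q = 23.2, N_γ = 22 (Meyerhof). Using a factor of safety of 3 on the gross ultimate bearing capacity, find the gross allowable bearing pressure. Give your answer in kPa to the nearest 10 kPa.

Effective surcharge at the founding depth q = γ·D_f = 16.7 × 1.9 = 31.73 kPa.
With d_w = 0.23 m < B, γ̄ = 7.79 + (0.23/1.19) × (16.7 − 7.79) = 9.5121 kN/m³.
q_ult = q·N_q + 0.5·γ·B·N_γ
     = 31.73 × 23.2 + 0.5 × 9.5121 × 1.19 × 22
     = 736.14 + 124.51 = 860.65 kPa.
q_all = 860.65 / 3 = 286.88 kPa.

q_all ≈ 290 kPa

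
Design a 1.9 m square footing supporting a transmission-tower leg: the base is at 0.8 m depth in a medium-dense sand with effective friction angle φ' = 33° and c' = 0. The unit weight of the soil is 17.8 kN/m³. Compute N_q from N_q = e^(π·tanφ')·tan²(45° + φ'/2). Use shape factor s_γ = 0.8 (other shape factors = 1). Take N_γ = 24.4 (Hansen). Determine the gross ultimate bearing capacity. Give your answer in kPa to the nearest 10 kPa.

tan33° = 0.6494, so N_q = e^(π×0.6494)·tan²(61.5°) = 7.692 × 3.392 = 26.09.
Effective surcharge at the founding depth q = γ·D_f = 17.8 × 0.8 = 14.24 kPa.
q_ult = q·N_q + 0.5·γ·B·N_γ·s_γ
     = 14.24 × 26.092 + 0.5 × 17.8 × 1.9 × 24.4 × 0.8
     = 371.55 + 330.08 = 701.63 kPa.

q_ult ≈ 700 kPa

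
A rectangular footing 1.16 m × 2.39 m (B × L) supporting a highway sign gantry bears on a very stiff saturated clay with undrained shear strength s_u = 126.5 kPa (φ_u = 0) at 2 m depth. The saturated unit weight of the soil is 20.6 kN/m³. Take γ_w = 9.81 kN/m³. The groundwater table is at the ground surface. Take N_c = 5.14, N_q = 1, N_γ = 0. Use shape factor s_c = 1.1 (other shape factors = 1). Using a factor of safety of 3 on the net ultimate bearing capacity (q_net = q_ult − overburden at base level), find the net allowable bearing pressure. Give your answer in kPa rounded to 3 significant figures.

γ' = 20.6 − 9.81 = 10.79 kN/m³ (submerged throughout). q = 10.79 × 2 = 21.58 kPa.
c·N_c·s_c = 126.5 × 5.14 × 1.1 = 715.23 kPa
q·N_q = 21.58 × 1 = 21.58 kPa
q_ult = 715.23 + 21.58 = 736.81 kPa.
q_net = 736.81 − 21.58 = 715.23 kPa.
q_all(net) = 715.23 / 3 = 238.41 kPa.

q_all(net) ≈ 238 kPa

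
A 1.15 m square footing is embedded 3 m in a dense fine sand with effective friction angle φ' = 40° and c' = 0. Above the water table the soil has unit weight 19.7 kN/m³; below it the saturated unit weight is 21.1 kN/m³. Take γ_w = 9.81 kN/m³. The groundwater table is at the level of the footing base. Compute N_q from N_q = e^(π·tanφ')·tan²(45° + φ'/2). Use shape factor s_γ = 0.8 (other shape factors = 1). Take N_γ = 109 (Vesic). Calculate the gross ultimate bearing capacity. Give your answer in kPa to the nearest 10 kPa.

tan40° = 0.8391, so N_q = e^(π×0.8391)·tan²(65°) = 13.959 × 4.599 = 64.2.
q = γ·D_f = 19.7 × 3 = 59.1 kPa.
For the ½γBN_γ term take γ' = 21.1 − 9.81 = 11.29 kN/m³ (soil below base is submerged).
q·N_q = 59.1 × 64.195 = 3793.9 kPa
0.5·γ·B·N_γ·s_γ = 0.5 × 11.29 × 1.15 × 109 × 0.8 = 566.08 kPa
q_ult = 3793.9 + 566.08 = 4360 kPa.

q_ult ≈ 4360 kPa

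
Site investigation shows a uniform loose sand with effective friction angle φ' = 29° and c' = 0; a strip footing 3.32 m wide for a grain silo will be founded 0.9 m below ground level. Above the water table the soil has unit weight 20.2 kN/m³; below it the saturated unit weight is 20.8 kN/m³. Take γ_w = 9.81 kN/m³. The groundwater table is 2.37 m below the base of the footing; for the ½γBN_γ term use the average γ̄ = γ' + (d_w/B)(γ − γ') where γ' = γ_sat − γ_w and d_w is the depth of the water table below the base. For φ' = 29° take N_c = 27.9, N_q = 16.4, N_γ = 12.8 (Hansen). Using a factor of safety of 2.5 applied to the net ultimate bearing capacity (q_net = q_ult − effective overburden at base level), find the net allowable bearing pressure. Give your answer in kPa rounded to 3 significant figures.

q_all(net) ≈ 261 kPa

q = γ·D_f = 20.2 × 0.9 = 18.18 kPa.
γ' = 10.99 kN/m³; averaging over the depth B below the base, γ̄ = γ' + (d_w/B)(γ − γ') = 17.565 kN/m³.
q·N_q = 18.18 × 16.4 = 298.15 kPa
0.5·γ·B·N_γ = 0.5 × 17.565 × 3.32 × 12.8 = 373.21 kPa
q_ult = 298.15 + 373.21 = 671.36 kPa.
Net ultimate: q_net = 671.36 − 18.18 = 653.18 kPa.
q_all(net) = 653.18 / 2.5 = 261.27 kPa.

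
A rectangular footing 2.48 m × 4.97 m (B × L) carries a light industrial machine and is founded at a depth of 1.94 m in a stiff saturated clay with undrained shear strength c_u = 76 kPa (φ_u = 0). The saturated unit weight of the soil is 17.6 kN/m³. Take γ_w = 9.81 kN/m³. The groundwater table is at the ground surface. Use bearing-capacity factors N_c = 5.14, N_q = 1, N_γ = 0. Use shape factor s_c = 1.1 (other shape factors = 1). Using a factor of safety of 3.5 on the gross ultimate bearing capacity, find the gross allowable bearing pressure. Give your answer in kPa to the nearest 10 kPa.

With the water table at the surface the whole profile is submerged: γ' = 17.6 − 9.81 = 7.79 kN/m³, so q = γ'·D_f = 15.113 kPa.
q_ult = c·N_c·s_c + q·N_q
     = 76 × 5.14 × 1.1 + 15.113 × 1
     = 429.7 + 15.113 = 444.82 kPa.
q_all = 444.82 / 3.5 = 127.09 kPa.

q_all ≈ 130 kPa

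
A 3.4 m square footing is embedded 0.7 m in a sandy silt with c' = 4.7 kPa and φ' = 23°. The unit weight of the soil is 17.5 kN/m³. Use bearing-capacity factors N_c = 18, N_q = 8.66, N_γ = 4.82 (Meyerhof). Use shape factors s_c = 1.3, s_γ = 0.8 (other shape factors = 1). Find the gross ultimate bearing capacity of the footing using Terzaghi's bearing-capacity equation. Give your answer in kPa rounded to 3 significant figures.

q_ult ≈ 331 kPa

Effective surcharge at the founding depth q = γ·D_f = 17.5 × 0.7 = 12.25 kPa.
q_ult = c·N_c·s_c + q·N_q + 0.5·γ·B·N_γ·s_γ
     = 4.7 × 18 × 1.3 + 12.25 × 8.66 + 0.5 × 17.5 × 3.4 × 4.82 × 0.8
     = 109.98 + 106.09 + 114.72 = 330.78 kPa.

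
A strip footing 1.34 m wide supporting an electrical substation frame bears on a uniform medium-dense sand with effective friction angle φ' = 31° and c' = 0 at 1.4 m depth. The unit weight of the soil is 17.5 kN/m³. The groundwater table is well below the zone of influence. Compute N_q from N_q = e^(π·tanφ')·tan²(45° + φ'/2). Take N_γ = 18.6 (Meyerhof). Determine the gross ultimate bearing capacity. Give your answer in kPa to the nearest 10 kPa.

q_ult ≈ 720 kPa

tan31° = 0.6009, so N_q = e^(π×0.6009)·tan²(60.5°) = 6.604 × 3.124 = 20.63.
Effective surcharge at the founding depth q = γ·D_f = 17.5 × 1.4 = 24.5 kPa.
q_ult = q·N_q + 0.5·γ·B·N_γ
     = 24.5 × 20.631 + 0.5 × 17.5 × 1.34 × 18.6
     = 505.45 + 218.09 = 723.54 kPa.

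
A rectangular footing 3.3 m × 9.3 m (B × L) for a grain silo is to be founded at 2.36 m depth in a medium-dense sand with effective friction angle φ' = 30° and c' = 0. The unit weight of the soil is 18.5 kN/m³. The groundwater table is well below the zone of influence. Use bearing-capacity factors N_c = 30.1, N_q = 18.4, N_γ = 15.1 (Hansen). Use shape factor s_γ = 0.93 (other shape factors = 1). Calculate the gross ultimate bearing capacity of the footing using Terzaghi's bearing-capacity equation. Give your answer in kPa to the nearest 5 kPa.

Effective surcharge at the founding depth q = γ·D_f = 18.5 × 2.36 = 43.66 kPa.
q_ult = q·N_q + 0.5·γ·B·N_γ·s_γ
     = 43.66 × 18.4 + 0.5 × 18.5 × 3.3 × 15.1 × 0.93
     = 803.34 + 428.66 = 1232 kPa.

q_ult ≈ 1230 kPa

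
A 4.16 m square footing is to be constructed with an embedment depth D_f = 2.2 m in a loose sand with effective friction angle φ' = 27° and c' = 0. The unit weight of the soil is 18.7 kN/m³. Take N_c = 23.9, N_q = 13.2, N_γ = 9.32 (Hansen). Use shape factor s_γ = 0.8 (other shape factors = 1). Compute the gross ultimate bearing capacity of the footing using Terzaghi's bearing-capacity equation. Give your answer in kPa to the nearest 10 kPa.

q_ult ≈ 830 kPa

Effective surcharge at the founding depth q = γ·D_f = 18.7 × 2.2 = 41.14 kPa.
q_ult = q·N_q + 0.5·γ·B·N_γ·s_γ
     = 41.14 × 13.2 + 0.5 × 18.7 × 4.16 × 9.32 × 0.8
     = 543.05 + 290.01 = 833.06 kPa.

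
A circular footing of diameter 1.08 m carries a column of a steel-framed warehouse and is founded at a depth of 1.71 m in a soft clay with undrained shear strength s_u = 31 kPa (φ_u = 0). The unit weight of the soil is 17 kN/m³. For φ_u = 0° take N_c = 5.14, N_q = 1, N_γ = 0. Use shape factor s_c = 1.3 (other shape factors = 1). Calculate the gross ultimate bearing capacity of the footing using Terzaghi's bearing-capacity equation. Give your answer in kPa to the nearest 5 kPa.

Effective surcharge at the founding depth q = γ·D_f = 17 × 1.71 = 29.07 kPa.
q_ult = c·N_c·s_c + q·N_q
     = 31 × 5.14 × 1.3 + 29.07 × 1
     = 207.14 + 29.07 = 236.21 kPa.

q_ult ≈ 235 kPa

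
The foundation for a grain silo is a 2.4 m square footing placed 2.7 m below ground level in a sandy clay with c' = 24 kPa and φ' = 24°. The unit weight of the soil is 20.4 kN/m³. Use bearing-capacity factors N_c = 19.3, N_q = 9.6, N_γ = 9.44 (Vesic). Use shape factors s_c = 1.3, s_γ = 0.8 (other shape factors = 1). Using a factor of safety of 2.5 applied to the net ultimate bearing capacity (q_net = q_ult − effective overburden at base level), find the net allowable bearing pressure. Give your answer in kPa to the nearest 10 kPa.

q = γ·D_f = 20.4 × 2.7 = 55.08 kPa.
c·N_c·s_c = 24 × 19.3 × 1.3 = 602.16 kPa
q·N_q = 55.08 × 9.6 = 528.77 kPa
0.5·γ·B·N_γ·s_γ = 0.5 × 20.4 × 2.4 × 9.44 × 0.8 = 184.87 kPa
q_ult = 602.16 + 528.77 + 184.87 = 1315.8 kPa.
Net ultimate: q_net = 1315.8 − 55.08 = 1260.7 kPa.
q_all(net) = 1260.7 / 2.5 = 504.29 kPa.

q_all(net) ≈ 500 kPa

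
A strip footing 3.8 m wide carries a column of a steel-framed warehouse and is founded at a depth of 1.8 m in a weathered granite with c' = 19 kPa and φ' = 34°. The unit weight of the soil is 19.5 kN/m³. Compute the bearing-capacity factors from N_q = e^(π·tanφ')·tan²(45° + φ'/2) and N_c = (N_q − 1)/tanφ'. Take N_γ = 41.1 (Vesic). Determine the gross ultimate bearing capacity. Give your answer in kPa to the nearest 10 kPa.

q_ult ≈ 3360 kPa

tan34° = 0.6745, so N_q = e^(π×0.6745)·tan²(62°) = 8.323 × 3.537 = 29.44.
N_c = (29.44 − 1)/tan34° = 42.16.
Overburden at base level: q = 19.5 × 1.8 = 35.1 kPa.
Cohesion term c·N_c = 19 × 42.164 = 801.11 kPa; surcharge term q·N_q = 35.1 × 29.44 = 1033.3 kPa; self-weight term 0.5·γ·B·N_γ = 0.5 × 19.5 × 3.8 × 41.1 = 1522.8 kPa.
q_ult = 801.11 + 1033.3 + 1522.8 = 3357.2 kPa.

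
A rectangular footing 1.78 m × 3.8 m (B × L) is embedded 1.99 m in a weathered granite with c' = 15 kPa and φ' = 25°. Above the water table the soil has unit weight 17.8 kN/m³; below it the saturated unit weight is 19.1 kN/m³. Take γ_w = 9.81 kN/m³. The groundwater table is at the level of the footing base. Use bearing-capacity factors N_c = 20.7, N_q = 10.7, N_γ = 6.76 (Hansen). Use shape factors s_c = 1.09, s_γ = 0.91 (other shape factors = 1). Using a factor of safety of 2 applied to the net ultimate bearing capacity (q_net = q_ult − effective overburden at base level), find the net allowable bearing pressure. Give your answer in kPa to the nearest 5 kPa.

q = γ·D_f = 17.8 × 1.99 = 35.422 kPa.
For the ½γBN_γ term take γ' = 19.1 − 9.81 = 9.29 kN/m³ (soil below base is submerged).
c·N_c·s_c = 15 × 20.7 × 1.09 = 338.45 kPa
q·N_q = 35.422 × 10.7 = 379.02 kPa
0.5·γ·B·N_γ·s_γ = 0.5 × 9.29 × 1.78 × 6.76 × 0.91 = 50.862 kPa
q_ult = 338.45 + 379.02 + 50.862 = 768.32 kPa.
Net ultimate: q_net = 768.32 − 35.422 = 732.9 kPa.
q_all(net) = 732.9 / 2 = 366.45 kPa.

q_all(net) ≈ 365 kPa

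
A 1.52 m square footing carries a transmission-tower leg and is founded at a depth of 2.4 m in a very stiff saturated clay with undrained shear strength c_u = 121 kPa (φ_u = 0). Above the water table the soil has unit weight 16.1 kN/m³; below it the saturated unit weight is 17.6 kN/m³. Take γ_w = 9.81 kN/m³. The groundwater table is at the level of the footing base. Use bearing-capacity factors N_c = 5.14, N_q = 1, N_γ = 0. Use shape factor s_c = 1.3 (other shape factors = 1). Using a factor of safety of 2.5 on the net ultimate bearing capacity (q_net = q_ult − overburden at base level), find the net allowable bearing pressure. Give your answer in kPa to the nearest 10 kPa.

Effective surcharge at the founding depth q = γ·D_f = 16.1 × 2.4 = 38.64 kPa.
q_ult = c·N_c·s_c + q·N_q
     = 121 × 5.14 × 1.3 + 38.64 × 1
     = 808.52 + 38.64 = 847.16 kPa.
q_net = 847.16 − 38.64 = 808.52 kPa.
q_all(net) = 808.52 / 2.5 = 323.41 kPa.

q_all(net) ≈ 320 kPa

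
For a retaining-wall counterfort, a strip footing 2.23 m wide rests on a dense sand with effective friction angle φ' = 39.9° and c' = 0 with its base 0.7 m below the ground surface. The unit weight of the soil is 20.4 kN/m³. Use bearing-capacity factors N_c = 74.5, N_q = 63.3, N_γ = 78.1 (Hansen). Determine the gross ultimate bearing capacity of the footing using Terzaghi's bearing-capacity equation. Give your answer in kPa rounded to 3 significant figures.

Overburden at base level: q = 20.4 × 0.7 = 14.28 kPa.
Surcharge term q·N_q = 14.28 × 63.3 = 903.92 kPa; self-weight term 0.5·γ·B·N_γ = 0.5 × 20.4 × 2.23 × 78.1 = 1776.5 kPa.
q_ult = 903.92 + 1776.5 = 2680.4 kPa.

q_ult ≈ 2680 kPa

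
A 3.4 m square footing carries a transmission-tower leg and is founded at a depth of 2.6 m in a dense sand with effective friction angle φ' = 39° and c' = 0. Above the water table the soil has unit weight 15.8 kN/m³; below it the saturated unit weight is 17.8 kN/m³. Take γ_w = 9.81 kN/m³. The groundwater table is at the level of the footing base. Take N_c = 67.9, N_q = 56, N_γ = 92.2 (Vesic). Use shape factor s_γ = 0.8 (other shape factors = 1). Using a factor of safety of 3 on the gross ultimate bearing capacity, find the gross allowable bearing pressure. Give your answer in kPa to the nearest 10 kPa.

q_all ≈ 1100 kPa

q = γ·D_f = 15.8 × 2.6 = 41.08 kPa.
For the ½γBN_γ term take γ' = 17.8 − 9.81 = 7.99 kN/m³ (soil below base is submerged).
q·N_q = 41.08 × 56 = 2300.5 kPa
0.5·γ·B·N_γ·s_γ = 0.5 × 7.99 × 3.4 × 92.2 × 0.8 = 1001.9 kPa
q_ult = 2300.5 + 1001.9 = 3302.4 kPa.
q_all = 3302.4 / 3 = 1100.8 kPa.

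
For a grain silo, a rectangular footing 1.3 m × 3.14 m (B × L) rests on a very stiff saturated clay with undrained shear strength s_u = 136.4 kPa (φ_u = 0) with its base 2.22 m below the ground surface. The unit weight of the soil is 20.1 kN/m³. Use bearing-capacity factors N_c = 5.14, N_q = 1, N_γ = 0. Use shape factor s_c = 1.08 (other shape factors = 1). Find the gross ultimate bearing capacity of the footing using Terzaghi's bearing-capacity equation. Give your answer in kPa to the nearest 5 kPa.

q_ult ≈ 800 kPa

Overburden at base level: q = 20.1 × 2.22 = 44.622 kPa.
Cohesion term c·N_c·s_c = 136.4 × 5.14 × 1.08 = 757.18 kPa; surcharge term q·N_q = 44.622 × 1 = 44.622 kPa.
q_ult = 757.18 + 44.622 = 801.81 kPa.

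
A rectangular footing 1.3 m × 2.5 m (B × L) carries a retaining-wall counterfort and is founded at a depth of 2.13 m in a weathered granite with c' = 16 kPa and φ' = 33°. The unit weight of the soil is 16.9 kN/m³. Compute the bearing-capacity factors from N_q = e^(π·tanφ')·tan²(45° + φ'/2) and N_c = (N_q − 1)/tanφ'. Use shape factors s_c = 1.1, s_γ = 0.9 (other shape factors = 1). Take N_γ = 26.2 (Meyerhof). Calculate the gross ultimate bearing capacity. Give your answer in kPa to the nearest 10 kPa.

tan33° = 0.6494, so N_q = e^(π×0.6494)·tan²(61.5°) = 7.692 × 3.392 = 26.09.
N_c = (26.09 − 1)/tan33° = 38.64.
Overburden at base level: q = 16.9 × 2.13 = 35.997 kPa.
Cohesion term c·N_c·s_c = 16 × 38.638 × 1.1 = 680.03 kPa; surcharge term q·N_q = 35.997 × 26.092 = 939.23 kPa; self-weight term 0.5·γ·B·N_γ·s_γ = 0.5 × 16.9 × 1.3 × 26.2 × 0.9 = 259.03 kPa.
q_ult = 680.03 + 939.23 + 259.03 = 1878.3 kPa.

q_ult ≈ 1880 kPa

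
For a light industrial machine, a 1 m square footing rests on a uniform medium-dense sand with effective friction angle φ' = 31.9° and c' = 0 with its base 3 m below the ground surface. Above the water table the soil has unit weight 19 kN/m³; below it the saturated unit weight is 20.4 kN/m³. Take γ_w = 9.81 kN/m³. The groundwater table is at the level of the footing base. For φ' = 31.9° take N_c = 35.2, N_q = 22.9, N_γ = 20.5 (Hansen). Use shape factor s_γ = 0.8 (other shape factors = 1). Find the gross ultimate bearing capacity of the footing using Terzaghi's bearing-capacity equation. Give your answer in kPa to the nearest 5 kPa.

q_ult ≈ 1390 kPa

q = γ·D_f = 19 × 3 = 57 kPa.
For the ½γBN_γ term take γ' = 20.4 − 9.81 = 10.59 kN/m³ (soil below base is submerged).
q·N_q = 57 × 22.9 = 1305.3 kPa
0.5·γ·B·N_γ·s_γ = 0.5 × 10.59 × 1 × 20.5 × 0.8 = 86.838 kPa
q_ult = 1305.3 + 86.838 = 1392.1 kPa.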